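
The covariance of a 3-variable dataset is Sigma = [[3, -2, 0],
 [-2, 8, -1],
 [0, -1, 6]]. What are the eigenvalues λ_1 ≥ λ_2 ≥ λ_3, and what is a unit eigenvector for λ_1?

Step 1 — characteristic polynomial p(λ) = det(λI - Sigma) = λ³ - tr·λ² + c_1·λ - det, where tr = trace, c_1 = sum of the principal 2×2 minors, det = det(Sigma):
  tr = 3 + 8 + 6 = 17,
  c_1 = (3·8 - (-2)²) + (3·6 - (0)²) + (8·6 - (-1)²) = 20 + 18 + 47 = 85,
  det = 3·(8·6 - (-1)²) - (-2)·((-2)·6 - (-1)·(0)) + (0)·((-2)·(-1) - 8·(0)) = 3·(47) - (-2)·(-12) + (0)·(2) = 117.
  So p(λ) = λ³ - 17λ² + 85λ - 117.
Step 2 — look for an integer root (rational root theorem: any rational root is an integer divisor of 117). Testing λ = 9:
  p(9) = 729 - 1377 + 765 - 117 = 0  ✓
  Dividing out (λ - 9): p(λ) = (λ - 9)(λ² - 8λ + 13).
Step 3 — remaining eigenvalues from the quadratic λ² - 8λ + 13 = 0:
  Δ = 8² - 4·13 = 64 - 52 = 12,  λ = (8 ± √12)/2 = (8 ± 3.4641)/2 ≈ 5.7321 or 2.2679.
  Sorted: λ_1 = 9,  λ_2 = 5.7321,  λ_3 = 2.2679  (check: sum = 17 = tr ✓).

Step 4 — unit eigenvector for λ_1 = 9: v spans the null space of (Sigma - λ_1 I), whose rows are
  r_1 = (-6, -2, 0),  r_2 = (-2, -1, -1),  r_3 = (0, -1, -3).
  v is orthogonal to every row, so take v ∝ r_1 × r_2 = ((-2)·(-1) - (0)·(-1), (0)·(-2) - (-6)·(-1), (-6)·(-1) - (-2)·(-2)) = (2, -6, 2).
  Rescale (divide by 2): u = (1, -3, 1).
  ||u|| = √((1)² + (-3)² + (1)²) = √(11) ≈ 3.3166,  v_1 = u/||u|| ≈ (0.3015, -0.9045, 0.3015) (||v_1|| = 1).

λ_1 = 9,  λ_2 = 5.7321,  λ_3 = 2.2679;  v_1 ≈ (0.3015, -0.9045, 0.3015)


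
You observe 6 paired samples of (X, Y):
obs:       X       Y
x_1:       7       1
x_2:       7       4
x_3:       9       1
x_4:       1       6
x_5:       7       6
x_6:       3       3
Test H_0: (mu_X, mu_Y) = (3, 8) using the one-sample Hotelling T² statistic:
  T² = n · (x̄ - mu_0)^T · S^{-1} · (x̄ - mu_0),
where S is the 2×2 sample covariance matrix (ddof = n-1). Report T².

Step 1 — sample mean vector:
  mean(X) = (7 + 7 + 9 + 1 + 7 + 3) / 6 = 34/6 = 5.6667
  mean(Y) = (1 + 4 + 1 + 6 + 6 + 3) / 6 = 21/6 = 3.5
  x̄ = (5.6667, 3.5),  deviation x̄ - mu_0 = (5.6667, 3.5) - (3, 8) = (2.6667, -4.5).

Step 2 — sample covariance matrix, S[i,j] = (1/(n-1)) · Σ_k (x_{k,i} - mean_i) · (x_{k,j} - mean_j), divisor n-1 = 5:
  S[X,X] = ((1.3333)·(1.3333) + (1.3333)·(1.3333) + (3.3333)·(3.3333) + (-4.6667)·(-4.6667) + (1.3333)·(1.3333) + (-2.6667)·(-2.6667)) / 5 = 45.3333/5 = 9.0667
  S[X,Y] = ((1.3333)·(-2.5) + (1.3333)·(0.5) + (3.3333)·(-2.5) + (-4.6667)·(2.5) + (1.3333)·(2.5) + (-2.6667)·(-0.5)) / 5 = -18/5 = -3.6
  S[Y,Y] = ((-2.5)·(-2.5) + (0.5)·(0.5) + (-2.5)·(-2.5) + (2.5)·(2.5) + (2.5)·(2.5) + (-0.5)·(-0.5)) / 5 = 25.5/5 = 5.1
  S = [[9.0667, -3.6],
 [-3.6, 5.1]].

Step 3 — invert S. det(S) = 9.0667·5.1 - (-3.6)² = 33.28.
  S^{-1} = (1/det) · [[d, -b], [-b, a]] = [[0.1532, 0.1082],
 [0.1082, 0.2724]].

Step 4 — quadratic form (x̄ - mu_0)^T · S^{-1} · (x̄ - mu_0):
  S^{-1} · (x̄ - mu_0) = (-0.0781, -0.9375),
  (x̄ - mu_0)^T · [...] = (2.6667)·(-0.0781) + (-4.5)·(-0.9375) = 4.0104.

Step 5 — scale by n: T² = 6 · 4.0104 = 24.0625.

T² ≈ 24.0625


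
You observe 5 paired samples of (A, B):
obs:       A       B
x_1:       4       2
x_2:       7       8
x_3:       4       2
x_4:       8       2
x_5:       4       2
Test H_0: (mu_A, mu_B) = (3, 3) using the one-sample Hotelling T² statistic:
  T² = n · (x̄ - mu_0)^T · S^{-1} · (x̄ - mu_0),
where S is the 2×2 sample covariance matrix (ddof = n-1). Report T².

Step 1 — sample mean vector:
  mean(A) = (4 + 7 + 4 + 8 + 4) / 5 = 27/5 = 5.4
  mean(B) = (2 + 8 + 2 + 2 + 2) / 5 = 16/5 = 3.2
  x̄ = (5.4, 3.2),  deviation x̄ - mu_0 = (5.4, 3.2) - (3, 3) = (2.4, 0.2).

Step 2 — sample covariance matrix, S[i,j] = (1/(n-1)) · Σ_k (x_{k,i} - mean_i) · (x_{k,j} - mean_j), divisor n-1 = 4:
  S[A,A] = ((-1.4)·(-1.4) + (1.6)·(1.6) + (-1.4)·(-1.4) + (2.6)·(2.6) + (-1.4)·(-1.4)) / 4 = 15.2/4 = 3.8
  S[A,B] = ((-1.4)·(-1.2) + (1.6)·(4.8) + (-1.4)·(-1.2) + (2.6)·(-1.2) + (-1.4)·(-1.2)) / 4 = 9.6/4 = 2.4
  S[B,B] = ((-1.2)·(-1.2) + (4.8)·(4.8) + (-1.2)·(-1.2) + (-1.2)·(-1.2) + (-1.2)·(-1.2)) / 4 = 28.8/4 = 7.2
  S = [[3.8, 2.4],
 [2.4, 7.2]].

Step 3 — invert S. det(S) = 3.8·7.2 - (2.4)² = 21.6.
  S^{-1} = (1/det) · [[d, -b], [-b, a]] = [[0.3333, -0.1111],
 [-0.1111, 0.1759]].

Step 4 — quadratic form (x̄ - mu_0)^T · S^{-1} · (x̄ - mu_0):
  S^{-1} · (x̄ - mu_0) = (0.7778, -0.2315),
  (x̄ - mu_0)^T · [...] = (2.4)·(0.7778) + (0.2)·(-0.2315) = 1.8204.

Step 5 — scale by n: T² = 5 · 1.8204 = 9.1019.

T² ≈ 9.1019


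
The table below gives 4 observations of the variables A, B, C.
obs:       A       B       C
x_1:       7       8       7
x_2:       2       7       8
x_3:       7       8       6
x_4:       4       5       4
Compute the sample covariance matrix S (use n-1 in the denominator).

Step 1 — column means:
  mean(A) = (7 + 2 + 7 + 4) / 4 = 20/4 = 5
  mean(B) = (8 + 7 + 8 + 5) / 4 = 28/4 = 7
  mean(C) = (7 + 8 + 6 + 4) / 4 = 25/4 = 6.25

Step 2 — sample covariance S[i,j] = (1/(n-1)) · Σ_k (x_{k,i} - mean_i) · (x_{k,j} - mean_j), with n-1 = 3.
  S[A,A] = ((2)·(2) + (-3)·(-3) + (2)·(2) + (-1)·(-1)) / 3 = 18/3 = 6
  S[A,B] = ((2)·(1) + (-3)·(0) + (2)·(1) + (-1)·(-2)) / 3 = 6/3 = 2
  S[A,C] = ((2)·(0.75) + (-3)·(1.75) + (2)·(-0.25) + (-1)·(-2.25)) / 3 = -2/3 = -0.6667
  S[B,B] = ((1)·(1) + (0)·(0) + (1)·(1) + (-2)·(-2)) / 3 = 6/3 = 2
  S[B,C] = ((1)·(0.75) + (0)·(1.75) + (1)·(-0.25) + (-2)·(-2.25)) / 3 = 5/3 = 1.6667
  S[C,C] = ((0.75)·(0.75) + (1.75)·(1.75) + (-0.25)·(-0.25) + (-2.25)·(-2.25)) / 3 = 8.75/3 = 2.9167

S is symmetric (S[j,i] = S[i,j]). Assembling:

S = [[6, 2, -0.6667],
 [2, 2, 1.6667],
 [-0.6667, 1.6667, 2.9167]]


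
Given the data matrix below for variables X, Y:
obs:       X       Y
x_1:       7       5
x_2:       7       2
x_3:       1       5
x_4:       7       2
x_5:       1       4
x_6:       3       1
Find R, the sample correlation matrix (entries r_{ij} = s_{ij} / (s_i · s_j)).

Step 1 — column means:
  mean(X) = (7 + 7 + 1 + 7 + 1 + 3) / 6 = 26/6 = 4.3333
  mean(Y) = (5 + 2 + 5 + 2 + 4 + 1) / 6 = 19/6 = 3.1667

Step 2 — sample variances and covariances s[i,j] = (1/(n-1)) · Σ_k (x_{k,i} - mean_i) · (x_{k,j} - mean_j), with n-1 = 5:
  s[X,X] = ((2.6667)·(2.6667) + (2.6667)·(2.6667) + (-3.3333)·(-3.3333) + (2.6667)·(2.6667) + (-3.3333)·(-3.3333) + (-1.3333)·(-1.3333)) / 5 = 45.3333/5 = 9.0667
  s[X,Y] = ((2.6667)·(1.8333) + (2.6667)·(-1.1667) + (-3.3333)·(1.8333) + (2.6667)·(-1.1667) + (-3.3333)·(0.8333) + (-1.3333)·(-2.1667)) / 5 = -7.3333/5 = -1.4667
  s[Y,Y] = ((1.8333)·(1.8333) + (-1.1667)·(-1.1667) + (1.8333)·(1.8333) + (-1.1667)·(-1.1667) + (0.8333)·(0.8333) + (-2.1667)·(-2.1667)) / 5 = 14.8333/5 = 2.9667
  Sample standard deviations s_i = √(s[i,i]):
  s(X) = √(9.0667) = 3.0111
  s(Y) = √(2.9667) = 1.7224

Step 3 — r_{ij} = s_{ij} / (s_i · s_j):
  r[X,X] = 1 (diagonal).
  r[X,Y] = -1.4667 / (3.0111 · 1.7224) = -1.4667 / 5.1863 = -0.2828
  r[Y,Y] = 1 (diagonal).

R is symmetric with unit diagonal. Assembling:

R = [[1, -0.2828],
 [-0.2828, 1]]


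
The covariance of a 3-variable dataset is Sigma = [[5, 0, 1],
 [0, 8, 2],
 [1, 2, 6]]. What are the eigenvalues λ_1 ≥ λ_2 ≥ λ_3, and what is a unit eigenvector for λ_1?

Step 1 — characteristic polynomial p(λ) = det(λI - Sigma) = λ³ - tr·λ² + c_1·λ - det, where tr = trace, c_1 = sum of the principal 2×2 minors, det = det(Sigma):
  tr = 5 + 8 + 6 = 19,
  c_1 = (5·8 - (0)²) + (5·6 - (1)²) + (8·6 - (2)²) = 40 + 29 + 44 = 113,
  det = 5·(8·6 - (2)²) - (0)·((0)·6 - (2)·(1)) + (1)·((0)·(2) - 8·(1)) = 5·(44) - (0)·(-2) + (1)·(-8) = 212.
  So p(λ) = λ³ - 19λ² + 113λ - 212.
Step 2 — look for an integer root (rational root theorem: any rational root is an integer divisor of 212). Testing λ = 4:
  p(4) = 64 - 304 + 452 - 212 = 0  ✓
  Dividing out (λ - 4): p(λ) = (λ - 4)(λ² - 15λ + 53).
Step 3 — remaining eigenvalues from the quadratic λ² - 15λ + 53 = 0:
  Δ = 15² - 4·53 = 225 - 212 = 13,  λ = (15 ± √13)/2 = (15 ± 3.6056)/2 ≈ 9.3028 or 5.6972.
  Sorted: λ_1 = 9.3028,  λ_2 = 5.6972,  λ_3 = 4  (check: sum = 19 = tr ✓).

Step 4 — unit eigenvector for λ_1 ≈ 9.3028: v spans the null space of (Sigma - λ_1 I), whose rows are
  r_1 = (-4.3028, 0, 1),  r_2 = (0, -1.3028, 2),  r_3 = (1, 2, -3.3028).
  v is orthogonal to every row, so take v ∝ r_1 × r_2 = ((0)·(2) - (1)·(-1.3028), (1)·(0) - (-4.3028)·(2), (-4.3028)·(-1.3028) - (0)·(0)) ≈ (1.3028, 8.6056, 5.6056).
  Let u = (1.3028, 8.6056, 5.6056).
  ||u|| = √((1.3028)² + (8.6056)² + (5.6056)²) = √(107.1749) ≈ 10.3525,  v_1 = u/||u|| ≈ (0.1258, 0.8313, 0.5415) (||v_1|| = 1).

λ_1 = 9.3028,  λ_2 = 5.6972,  λ_3 = 4;  v_1 ≈ (0.1258, 0.8313, 0.5415)


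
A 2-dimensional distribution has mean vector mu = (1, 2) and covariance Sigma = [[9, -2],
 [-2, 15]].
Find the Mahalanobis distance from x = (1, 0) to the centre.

Step 1 — centre the observation: (x - mu) = (0, -2).

Step 2 — invert Sigma. det(Sigma) = 9·15 - (-2)² = 131.
  Sigma^{-1} = (1/det) · [[d, -b], [-b, a]] = [[0.1145, 0.0153],
 [0.0153, 0.0687]].

Step 3 — form the quadratic (x - mu)^T · Sigma^{-1} · (x - mu):
  Sigma^{-1} · (x - mu) = (-0.0305, -0.1374).
  (x - mu)^T · [Sigma^{-1} · (x - mu)] = (0)·(-0.0305) + (-2)·(-0.1374) = 0.2748.

Step 4 — take square root: d = √(0.2748) ≈ 0.5242.

d(x, mu) = √(0.2748) ≈ 0.5242


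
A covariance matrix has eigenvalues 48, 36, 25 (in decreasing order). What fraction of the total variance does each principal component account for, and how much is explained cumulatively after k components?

Step 1 — total variance = trace(Sigma) = Σ λ_i = 48 + 36 + 25 = 109.

Step 2 — fraction explained by component i = λ_i / Σ λ:
  PC1: 48/109 = 0.4404
  PC2: 36/109 = 0.3303
  PC3: 25/109 = 0.2294

Step 3 — cumulative fraction after k components = (λ_1 + ... + λ_k) / Σ λ:
  k = 1: 48/109 = 0.4404
  k = 2: (48 + 36)/109 = 84/109 = 0.7706
  k = 3: (48 + 36 + 25)/109 = 109/109 = 1

Summary (fraction, with percent):

explained: PC1 0.4404 (44.04%), PC2 0.3303 (33.03%), PC3 0.2294 (22.94%);  cumulative: 0.4404, 0.7706, 1


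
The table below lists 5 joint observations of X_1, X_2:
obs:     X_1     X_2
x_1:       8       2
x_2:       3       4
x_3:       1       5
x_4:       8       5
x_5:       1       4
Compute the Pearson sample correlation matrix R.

Step 1 — column means:
  mean(X_1) = (8 + 3 + 1 + 8 + 1) / 5 = 21/5 = 4.2
  mean(X_2) = (2 + 4 + 5 + 5 + 4) / 5 = 20/5 = 4

Step 2 — sample variances and covariances s[i,j] = (1/(n-1)) · Σ_k (x_{k,i} - mean_i) · (x_{k,j} - mean_j), with n-1 = 4:
  s[X_1,X_1] = ((3.8)·(3.8) + (-1.2)·(-1.2) + (-3.2)·(-3.2) + (3.8)·(3.8) + (-3.2)·(-3.2)) / 4 = 50.8/4 = 12.7
  s[X_1,X_2] = ((3.8)·(-2) + (-1.2)·(0) + (-3.2)·(1) + (3.8)·(1) + (-3.2)·(0)) / 4 = -7/4 = -1.75
  s[X_2,X_2] = ((-2)·(-2) + (0)·(0) + (1)·(1) + (1)·(1) + (0)·(0)) / 4 = 6/4 = 1.5
  Sample standard deviations s_i = √(s[i,i]):
  s(X_1) = √(12.7) = 3.5637
  s(X_2) = √(1.5) = 1.2247

Step 3 — r_{ij} = s_{ij} / (s_i · s_j):
  r[X_1,X_1] = 1 (diagonal).
  r[X_1,X_2] = -1.75 / (3.5637 · 1.2247) = -1.75 / 4.3646 = -0.401
  r[X_2,X_2] = 1 (diagonal).

R is symmetric with unit diagonal. Assembling:

R = [[1, -0.401],
 [-0.401, 1]]


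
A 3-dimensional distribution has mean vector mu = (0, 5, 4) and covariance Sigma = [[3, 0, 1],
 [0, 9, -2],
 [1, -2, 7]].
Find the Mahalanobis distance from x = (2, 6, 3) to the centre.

Step 1 — centre the observation: (x - mu) = (2, 1, -1).

Step 2 — invert Sigma (cofactor / det for 3×3, or solve directly):
  Sigma^{-1} = [[0.3512, -0.0119, -0.0536],
 [-0.0119, 0.119, 0.0357],
 [-0.0536, 0.0357, 0.1607]].

Step 3 — form the quadratic (x - mu)^T · Sigma^{-1} · (x - mu):
  Sigma^{-1} · (x - mu) = (0.744, 0.0595, -0.2321).
  (x - mu)^T · [Sigma^{-1} · (x - mu)] = (2)·(0.744) + (1)·(0.0595) + (-1)·(-0.2321) = 1.7798.

Step 4 — take square root: d = √(1.7798) ≈ 1.3341.

d(x, mu) = √(1.7798) ≈ 1.3341


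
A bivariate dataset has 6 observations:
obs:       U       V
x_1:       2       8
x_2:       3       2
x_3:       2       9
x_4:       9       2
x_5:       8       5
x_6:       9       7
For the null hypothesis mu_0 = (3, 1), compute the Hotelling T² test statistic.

Step 1 — sample mean vector:
  mean(U) = (2 + 3 + 2 + 9 + 8 + 9) / 6 = 33/6 = 5.5
  mean(V) = (8 + 2 + 9 + 2 + 5 + 7) / 6 = 33/6 = 5.5
  x̄ = (5.5, 5.5),  deviation x̄ - mu_0 = (5.5, 5.5) - (3, 1) = (2.5, 4.5).

Step 2 — sample covariance matrix, S[i,j] = (1/(n-1)) · Σ_k (x_{k,i} - mean_i) · (x_{k,j} - mean_j), divisor n-1 = 5:
  S[U,U] = ((-3.5)·(-3.5) + (-2.5)·(-2.5) + (-3.5)·(-3.5) + (3.5)·(3.5) + (2.5)·(2.5) + (3.5)·(3.5)) / 5 = 61.5/5 = 12.3
  S[U,V] = ((-3.5)·(2.5) + (-2.5)·(-3.5) + (-3.5)·(3.5) + (3.5)·(-3.5) + (2.5)·(-0.5) + (3.5)·(1.5)) / 5 = -20.5/5 = -4.1
  S[V,V] = ((2.5)·(2.5) + (-3.5)·(-3.5) + (3.5)·(3.5) + (-3.5)·(-3.5) + (-0.5)·(-0.5) + (1.5)·(1.5)) / 5 = 45.5/5 = 9.1
  S = [[12.3, -4.1],
 [-4.1, 9.1]].

Step 3 — invert S. det(S) = 12.3·9.1 - (-4.1)² = 95.12.
  S^{-1} = (1/det) · [[d, -b], [-b, a]] = [[0.0957, 0.0431],
 [0.0431, 0.1293]].

Step 4 — quadratic form (x̄ - mu_0)^T · S^{-1} · (x̄ - mu_0):
  S^{-1} · (x̄ - mu_0) = (0.4331, 0.6897),
  (x̄ - mu_0)^T · [...] = (2.5)·(0.4331) + (4.5)·(0.6897) = 4.1863.

Step 5 — scale by n: T² = 6 · 4.1863 = 25.1177.

T² ≈ 25.1177


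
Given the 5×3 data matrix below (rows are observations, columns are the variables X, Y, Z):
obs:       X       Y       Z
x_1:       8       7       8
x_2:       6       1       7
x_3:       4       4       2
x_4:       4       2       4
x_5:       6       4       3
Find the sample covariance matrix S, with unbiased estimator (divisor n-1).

Step 1 — column means:
  mean(X) = (8 + 6 + 4 + 4 + 6) / 5 = 28/5 = 5.6
  mean(Y) = (7 + 1 + 4 + 2 + 4) / 5 = 18/5 = 3.6
  mean(Z) = (8 + 7 + 2 + 4 + 3) / 5 = 24/5 = 4.8

Step 2 — sample covariance S[i,j] = (1/(n-1)) · Σ_k (x_{k,i} - mean_i) · (x_{k,j} - mean_j), with n-1 = 4.
  S[X,X] = ((2.4)·(2.4) + (0.4)·(0.4) + (-1.6)·(-1.6) + (-1.6)·(-1.6) + (0.4)·(0.4)) / 4 = 11.2/4 = 2.8
  S[X,Y] = ((2.4)·(3.4) + (0.4)·(-2.6) + (-1.6)·(0.4) + (-1.6)·(-1.6) + (0.4)·(0.4)) / 4 = 9.2/4 = 2.3
  S[X,Z] = ((2.4)·(3.2) + (0.4)·(2.2) + (-1.6)·(-2.8) + (-1.6)·(-0.8) + (0.4)·(-1.8)) / 4 = 13.6/4 = 3.4
  S[Y,Y] = ((3.4)·(3.4) + (-2.6)·(-2.6) + (0.4)·(0.4) + (-1.6)·(-1.6) + (0.4)·(0.4)) / 4 = 21.2/4 = 5.3
  S[Y,Z] = ((3.4)·(3.2) + (-2.6)·(2.2) + (0.4)·(-2.8) + (-1.6)·(-0.8) + (0.4)·(-1.8)) / 4 = 4.6/4 = 1.15
  S[Z,Z] = ((3.2)·(3.2) + (2.2)·(2.2) + (-2.8)·(-2.8) + (-0.8)·(-0.8) + (-1.8)·(-1.8)) / 4 = 26.8/4 = 6.7

S is symmetric (S[j,i] = S[i,j]). Assembling:

S = [[2.8, 2.3, 3.4],
 [2.3, 5.3, 1.15],
 [3.4, 1.15, 6.7]]


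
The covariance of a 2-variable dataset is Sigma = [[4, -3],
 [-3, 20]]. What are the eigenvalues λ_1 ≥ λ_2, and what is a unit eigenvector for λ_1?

Step 1 — characteristic polynomial of 2×2 Sigma:
  det(Sigma - λI) = λ² - trace · λ + det = 0.
  trace = 4 + 20 = 24, det = 4·20 - (-3)² = 71.
Step 2 — discriminant:
  Δ = trace² - 4·det = 576 - 284 = 292.
Step 3 — eigenvalues:
  λ = (trace ± √Δ)/2 = (24 ± 17.088)/2,
  λ_1 = 20.544,  λ_2 = 3.456.

Step 4 — unit eigenvector for λ_1: solve (Sigma - λ_1 I)v = 0. First row:
  (4 - 20.544)·v_x + (-3)·v_y = 0, i.e. (-16.544)·v_x + (-3)·v_y = 0,
  so v ∝ (b, λ_1 - a) = (-3, 16.544); multiply by -1 so the first entry is positive: u = (3, -16.544).
  ||u|| = √((3)² + (-16.544)²) = √(282.7041) ≈ 16.8138,
  v_1 = u/||u|| ≈ (0.1784, -0.984) (||v_1|| = 1).

λ_1 = 20.544,  λ_2 = 3.456;  v_1 ≈ (0.1784, -0.984)


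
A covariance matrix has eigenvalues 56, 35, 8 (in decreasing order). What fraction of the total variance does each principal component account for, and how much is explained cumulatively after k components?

Step 1 — total variance = trace(Sigma) = Σ λ_i = 56 + 35 + 8 = 99.

Step 2 — fraction explained by component i = λ_i / Σ λ:
  PC1: 56/99 = 0.5657
  PC2: 35/99 = 0.3535
  PC3: 8/99 = 0.0808

Step 3 — cumulative fraction after k components = (λ_1 + ... + λ_k) / Σ λ:
  k = 1: 56/99 = 0.5657
  k = 2: (56 + 35)/99 = 91/99 = 0.9192
  k = 3: (56 + 35 + 8)/99 = 99/99 = 1

Summary (fraction, with percent):

explained: PC1 0.5657 (56.57%), PC2 0.3535 (35.35%), PC3 0.0808 (8.08%);  cumulative: 0.5657, 0.9192, 1


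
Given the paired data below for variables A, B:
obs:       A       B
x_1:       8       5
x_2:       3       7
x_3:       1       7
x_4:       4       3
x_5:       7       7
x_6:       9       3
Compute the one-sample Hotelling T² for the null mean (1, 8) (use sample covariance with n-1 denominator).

Step 1 — sample mean vector:
  mean(A) = (8 + 3 + 1 + 4 + 7 + 9) / 6 = 32/6 = 5.3333
  mean(B) = (5 + 7 + 7 + 3 + 7 + 3) / 6 = 32/6 = 5.3333
  x̄ = (5.3333, 5.3333),  deviation x̄ - mu_0 = (5.3333, 5.3333) - (1, 8) = (4.3333, -2.6667).

Step 2 — sample covariance matrix, S[i,j] = (1/(n-1)) · Σ_k (x_{k,i} - mean_i) · (x_{k,j} - mean_j), divisor n-1 = 5:
  S[A,A] = ((2.6667)·(2.6667) + (-2.3333)·(-2.3333) + (-4.3333)·(-4.3333) + (-1.3333)·(-1.3333) + (1.6667)·(1.6667) + (3.6667)·(3.6667)) / 5 = 49.3333/5 = 9.8667
  S[A,B] = ((2.6667)·(-0.3333) + (-2.3333)·(1.6667) + (-4.3333)·(1.6667) + (-1.3333)·(-2.3333) + (1.6667)·(1.6667) + (3.6667)·(-2.3333)) / 5 = -14.6667/5 = -2.9333
  S[B,B] = ((-0.3333)·(-0.3333) + (1.6667)·(1.6667) + (1.6667)·(1.6667) + (-2.3333)·(-2.3333) + (1.6667)·(1.6667) + (-2.3333)·(-2.3333)) / 5 = 19.3333/5 = 3.8667
  S = [[9.8667, -2.9333],
 [-2.9333, 3.8667]].

Step 3 — invert S. det(S) = 9.8667·3.8667 - (-2.9333)² = 29.5467.
  S^{-1} = (1/det) · [[d, -b], [-b, a]] = [[0.1309, 0.0993],
 [0.0993, 0.3339]].

Step 4 — quadratic form (x̄ - mu_0)^T · S^{-1} · (x̄ - mu_0):
  S^{-1} · (x̄ - mu_0) = (0.3023, -0.4603),
  (x̄ - mu_0)^T · [...] = (4.3333)·(0.3023) + (-2.6667)·(-0.4603) = 2.5376.

Step 5 — scale by n: T² = 6 · 2.5376 = 15.2256.

T² ≈ 15.2256


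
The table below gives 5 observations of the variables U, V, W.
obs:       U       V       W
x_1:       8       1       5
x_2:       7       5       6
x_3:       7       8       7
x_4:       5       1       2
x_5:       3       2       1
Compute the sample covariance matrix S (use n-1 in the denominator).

Step 1 — column means:
  mean(U) = (8 + 7 + 7 + 5 + 3) / 5 = 30/5 = 6
  mean(V) = (1 + 5 + 8 + 1 + 2) / 5 = 17/5 = 3.4
  mean(W) = (5 + 6 + 7 + 2 + 1) / 5 = 21/5 = 4.2

Step 2 — sample covariance S[i,j] = (1/(n-1)) · Σ_k (x_{k,i} - mean_i) · (x_{k,j} - mean_j), with n-1 = 4.
  S[U,U] = ((2)·(2) + (1)·(1) + (1)·(1) + (-1)·(-1) + (-3)·(-3)) / 4 = 16/4 = 4
  S[U,V] = ((2)·(-2.4) + (1)·(1.6) + (1)·(4.6) + (-1)·(-2.4) + (-3)·(-1.4)) / 4 = 8/4 = 2
  S[U,W] = ((2)·(0.8) + (1)·(1.8) + (1)·(2.8) + (-1)·(-2.2) + (-3)·(-3.2)) / 4 = 18/4 = 4.5
  S[V,V] = ((-2.4)·(-2.4) + (1.6)·(1.6) + (4.6)·(4.6) + (-2.4)·(-2.4) + (-1.4)·(-1.4)) / 4 = 37.2/4 = 9.3
  S[V,W] = ((-2.4)·(0.8) + (1.6)·(1.8) + (4.6)·(2.8) + (-2.4)·(-2.2) + (-1.4)·(-3.2)) / 4 = 23.6/4 = 5.9
  S[W,W] = ((0.8)·(0.8) + (1.8)·(1.8) + (2.8)·(2.8) + (-2.2)·(-2.2) + (-3.2)·(-3.2)) / 4 = 26.8/4 = 6.7

S is symmetric (S[j,i] = S[i,j]). Assembling:

S = [[4, 2, 4.5],
 [2, 9.3, 5.9],
 [4.5, 5.9, 6.7]]


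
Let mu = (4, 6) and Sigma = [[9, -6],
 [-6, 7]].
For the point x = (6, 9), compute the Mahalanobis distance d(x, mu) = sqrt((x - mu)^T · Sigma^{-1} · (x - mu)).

Step 1 — centre the observation: (x - mu) = (2, 3).

Step 2 — invert Sigma. det(Sigma) = 9·7 - (-6)² = 27.
  Sigma^{-1} = (1/det) · [[d, -b], [-b, a]] = [[0.2593, 0.2222],
 [0.2222, 0.3333]].

Step 3 — form the quadratic (x - mu)^T · Sigma^{-1} · (x - mu):
  Sigma^{-1} · (x - mu) = (1.1852, 1.4444).
  (x - mu)^T · [Sigma^{-1} · (x - mu)] = (2)·(1.1852) + (3)·(1.4444) = 6.7037.

Step 4 — take square root: d = √(6.7037) ≈ 2.5892.

d(x, mu) = √(6.7037) ≈ 2.5892


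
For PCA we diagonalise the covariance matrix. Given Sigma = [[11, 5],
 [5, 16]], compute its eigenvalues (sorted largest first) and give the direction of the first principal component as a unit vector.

Step 1 — characteristic polynomial of 2×2 Sigma:
  det(Sigma - λI) = λ² - trace · λ + det = 0.
  trace = 11 + 16 = 27, det = 11·16 - (5)² = 151.
Step 2 — discriminant:
  Δ = trace² - 4·det = 729 - 604 = 125.
Step 3 — eigenvalues:
  λ = (trace ± √Δ)/2 = (27 ± 11.1803)/2,
  λ_1 = 19.0902,  λ_2 = 7.9098.

Step 4 — unit eigenvector for λ_1: solve (Sigma - λ_1 I)v = 0. First row:
  (11 - 19.0902)·v_x + (5)·v_y = 0, i.e. (-8.0902)·v_x + (5)·v_y = 0,
  so v ∝ (b, λ_1 - a) = (5, 8.0902) = u.
  ||u|| = √((5)² + (8.0902)²) = √(90.4508) ≈ 9.5106,
  v_1 = u/||u|| ≈ (0.5257, 0.8507) (||v_1|| = 1).

λ_1 = 19.0902,  λ_2 = 7.9098;  v_1 ≈ (0.5257, 0.8507)


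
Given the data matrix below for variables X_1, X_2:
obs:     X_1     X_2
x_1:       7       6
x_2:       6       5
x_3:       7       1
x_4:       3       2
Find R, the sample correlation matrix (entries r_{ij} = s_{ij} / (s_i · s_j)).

Step 1 — column means:
  mean(X_1) = (7 + 6 + 7 + 3) / 4 = 23/4 = 5.75
  mean(X_2) = (6 + 5 + 1 + 2) / 4 = 14/4 = 3.5

Step 2 — sample variances and covariances s[i,j] = (1/(n-1)) · Σ_k (x_{k,i} - mean_i) · (x_{k,j} - mean_j), with n-1 = 3:
  s[X_1,X_1] = ((1.25)·(1.25) + (0.25)·(0.25) + (1.25)·(1.25) + (-2.75)·(-2.75)) / 3 = 10.75/3 = 3.5833
  s[X_1,X_2] = ((1.25)·(2.5) + (0.25)·(1.5) + (1.25)·(-2.5) + (-2.75)·(-1.5)) / 3 = 4.5/3 = 1.5
  s[X_2,X_2] = ((2.5)·(2.5) + (1.5)·(1.5) + (-2.5)·(-2.5) + (-1.5)·(-1.5)) / 3 = 17/3 = 5.6667
  Sample standard deviations s_i = √(s[i,i]):
  s(X_1) = √(3.5833) = 1.893
  s(X_2) = √(5.6667) = 2.3805

Step 3 — r_{ij} = s_{ij} / (s_i · s_j):
  r[X_1,X_1] = 1 (diagonal).
  r[X_1,X_2] = 1.5 / (1.893 · 2.3805) = 1.5 / 4.5062 = 0.3329
  r[X_2,X_2] = 1 (diagonal).

R is symmetric with unit diagonal. Assembling:

R = [[1, 0.3329],
 [0.3329, 1]]


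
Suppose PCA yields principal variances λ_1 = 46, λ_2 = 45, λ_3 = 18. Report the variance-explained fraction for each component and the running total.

Step 1 — total variance = trace(Sigma) = Σ λ_i = 46 + 45 + 18 = 109.

Step 2 — fraction explained by component i = λ_i / Σ λ:
  PC1: 46/109 = 0.422
  PC2: 45/109 = 0.4128
  PC3: 18/109 = 0.1651

Step 3 — cumulative fraction after k components = (λ_1 + ... + λ_k) / Σ λ:
  k = 1: 46/109 = 0.422
  k = 2: (46 + 45)/109 = 91/109 = 0.8349
  k = 3: (46 + 45 + 18)/109 = 109/109 = 1

Summary (fraction, with percent):

explained: PC1 0.422 (42.2%), PC2 0.4128 (41.28%), PC3 0.1651 (16.51%);  cumulative: 0.422, 0.8349, 1


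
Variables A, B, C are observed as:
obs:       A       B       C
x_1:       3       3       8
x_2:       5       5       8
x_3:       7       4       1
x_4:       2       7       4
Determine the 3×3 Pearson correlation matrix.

Step 1 — column means:
  mean(A) = (3 + 5 + 7 + 2) / 4 = 17/4 = 4.25
  mean(B) = (3 + 5 + 4 + 7) / 4 = 19/4 = 4.75
  mean(C) = (8 + 8 + 1 + 4) / 4 = 21/4 = 5.25

Step 2 — sample variances and covariances s[i,j] = (1/(n-1)) · Σ_k (x_{k,i} - mean_i) · (x_{k,j} - mean_j), with n-1 = 3:
  s[A,A] = ((-1.25)·(-1.25) + (0.75)·(0.75) + (2.75)·(2.75) + (-2.25)·(-2.25)) / 3 = 14.75/3 = 4.9167
  s[A,B] = ((-1.25)·(-1.75) + (0.75)·(0.25) + (2.75)·(-0.75) + (-2.25)·(2.25)) / 3 = -4.75/3 = -1.5833
  s[A,C] = ((-1.25)·(2.75) + (0.75)·(2.75) + (2.75)·(-4.25) + (-2.25)·(-1.25)) / 3 = -10.25/3 = -3.4167
  s[B,B] = ((-1.75)·(-1.75) + (0.25)·(0.25) + (-0.75)·(-0.75) + (2.25)·(2.25)) / 3 = 8.75/3 = 2.9167
  s[B,C] = ((-1.75)·(2.75) + (0.25)·(2.75) + (-0.75)·(-4.25) + (2.25)·(-1.25)) / 3 = -3.75/3 = -1.25
  s[C,C] = ((2.75)·(2.75) + (2.75)·(2.75) + (-4.25)·(-4.25) + (-1.25)·(-1.25)) / 3 = 34.75/3 = 11.5833
  Sample standard deviations s_i = √(s[i,i]):
  s(A) = √(4.9167) = 2.2174
  s(B) = √(2.9167) = 1.7078
  s(C) = √(11.5833) = 3.4034

Step 3 — r_{ij} = s_{ij} / (s_i · s_j):
  r[A,A] = 1 (diagonal).
  r[A,B] = -1.5833 / (2.2174 · 1.7078) = -1.5833 / 3.7869 = -0.4181
  r[A,C] = -3.4167 / (2.2174 · 3.4034) = -3.4167 / 7.5466 = -0.4527
  r[B,B] = 1 (diagonal).
  r[B,C] = -1.25 / (1.7078 · 3.4034) = -1.25 / 5.8125 = -0.2151
  r[C,C] = 1 (diagonal).

R is symmetric with unit diagonal. Assembling:

R = [[1, -0.4181, -0.4527],
 [-0.4181, 1, -0.2151],
 [-0.4527, -0.2151, 1]]


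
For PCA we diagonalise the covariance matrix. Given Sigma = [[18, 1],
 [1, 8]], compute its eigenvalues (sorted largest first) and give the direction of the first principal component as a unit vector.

Step 1 — characteristic polynomial of 2×2 Sigma:
  det(Sigma - λI) = λ² - trace · λ + det = 0.
  trace = 18 + 8 = 26, det = 18·8 - (1)² = 143.
Step 2 — discriminant:
  Δ = trace² - 4·det = 676 - 572 = 104.
Step 3 — eigenvalues:
  λ = (trace ± √Δ)/2 = (26 ± 10.198)/2,
  λ_1 = 18.099,  λ_2 = 7.901.

Step 4 — unit eigenvector for λ_1: solve (Sigma - λ_1 I)v = 0. First row:
  (18 - 18.099)·v_x + (1)·v_y = 0, i.e. (-0.099)·v_x + (1)·v_y = 0,
  so v ∝ (b, λ_1 - a) = (1, 0.099) = u.
  ||u|| = √((1)² + (0.099)²) = √(1.0098) ≈ 1.0049,
  v_1 = u/||u|| ≈ (0.9951, 0.0985) (||v_1|| = 1).

λ_1 = 18.099,  λ_2 = 7.901;  v_1 ≈ (0.9951, 0.0985)


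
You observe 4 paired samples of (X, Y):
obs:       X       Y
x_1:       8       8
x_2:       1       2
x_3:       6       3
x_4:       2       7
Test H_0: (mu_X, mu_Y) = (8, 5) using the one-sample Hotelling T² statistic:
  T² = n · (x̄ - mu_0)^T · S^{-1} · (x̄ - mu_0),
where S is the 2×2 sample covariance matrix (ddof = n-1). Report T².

Step 1 — sample mean vector:
  mean(X) = (8 + 1 + 6 + 2) / 4 = 17/4 = 4.25
  mean(Y) = (8 + 2 + 3 + 7) / 4 = 20/4 = 5
  x̄ = (4.25, 5),  deviation x̄ - mu_0 = (4.25, 5) - (8, 5) = (-3.75, 0).

Step 2 — sample covariance matrix, S[i,j] = (1/(n-1)) · Σ_k (x_{k,i} - mean_i) · (x_{k,j} - mean_j), divisor n-1 = 3:
  S[X,X] = ((3.75)·(3.75) + (-3.25)·(-3.25) + (1.75)·(1.75) + (-2.25)·(-2.25)) / 3 = 32.75/3 = 10.9167
  S[X,Y] = ((3.75)·(3) + (-3.25)·(-3) + (1.75)·(-2) + (-2.25)·(2)) / 3 = 13/3 = 4.3333
  S[Y,Y] = ((3)·(3) + (-3)·(-3) + (-2)·(-2) + (2)·(2)) / 3 = 26/3 = 8.6667
  S = [[10.9167, 4.3333],
 [4.3333, 8.6667]].

Step 3 — invert S. det(S) = 10.9167·8.6667 - (4.3333)² = 75.8333.
  S^{-1} = (1/det) · [[d, -b], [-b, a]] = [[0.1143, -0.0571],
 [-0.0571, 0.144]].

Step 4 — quadratic form (x̄ - mu_0)^T · S^{-1} · (x̄ - mu_0):
  S^{-1} · (x̄ - mu_0) = (-0.4286, 0.2143),
  (x̄ - mu_0)^T · [...] = (-3.75)·(-0.4286) + (0)·(0.2143) = 1.6071.

Step 5 — scale by n: T² = 4 · 1.6071 = 6.4286.

T² ≈ 6.4286


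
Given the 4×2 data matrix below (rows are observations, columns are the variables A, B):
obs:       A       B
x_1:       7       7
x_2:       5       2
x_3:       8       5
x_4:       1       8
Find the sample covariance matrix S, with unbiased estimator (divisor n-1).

Step 1 — column means:
  mean(A) = (7 + 5 + 8 + 1) / 4 = 21/4 = 5.25
  mean(B) = (7 + 2 + 5 + 8) / 4 = 22/4 = 5.5

Step 2 — sample covariance S[i,j] = (1/(n-1)) · Σ_k (x_{k,i} - mean_i) · (x_{k,j} - mean_j), with n-1 = 3.
  S[A,A] = ((1.75)·(1.75) + (-0.25)·(-0.25) + (2.75)·(2.75) + (-4.25)·(-4.25)) / 3 = 28.75/3 = 9.5833
  S[A,B] = ((1.75)·(1.5) + (-0.25)·(-3.5) + (2.75)·(-0.5) + (-4.25)·(2.5)) / 3 = -8.5/3 = -2.8333
  S[B,B] = ((1.5)·(1.5) + (-3.5)·(-3.5) + (-0.5)·(-0.5) + (2.5)·(2.5)) / 3 = 21/3 = 7

S is symmetric (S[j,i] = S[i,j]). Assembling:

S = [[9.5833, -2.8333],
 [-2.8333, 7]]


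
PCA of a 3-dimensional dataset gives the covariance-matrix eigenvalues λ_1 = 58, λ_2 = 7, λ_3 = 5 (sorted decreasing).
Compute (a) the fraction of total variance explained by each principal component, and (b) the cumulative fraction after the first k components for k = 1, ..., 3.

Step 1 — total variance = trace(Sigma) = Σ λ_i = 58 + 7 + 5 = 70.

Step 2 — fraction explained by component i = λ_i / Σ λ:
  PC1: 58/70 = 0.8286
  PC2: 7/70 = 0.1
  PC3: 5/70 = 0.0714

Step 3 — cumulative fraction after k components = (λ_1 + ... + λ_k) / Σ λ:
  k = 1: 58/70 = 0.8286
  k = 2: (58 + 7)/70 = 65/70 = 0.9286
  k = 3: (58 + 7 + 5)/70 = 70/70 = 1

Summary (fraction, with percent):

explained: PC1 0.8286 (82.86%), PC2 0.1 (10%), PC3 0.0714 (7.14%);  cumulative: 0.8286, 0.9286, 1


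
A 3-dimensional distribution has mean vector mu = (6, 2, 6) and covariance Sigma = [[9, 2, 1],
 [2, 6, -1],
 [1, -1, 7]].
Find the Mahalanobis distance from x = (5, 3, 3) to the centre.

Step 1 — centre the observation: (x - mu) = (-1, 1, -3).

Step 2 — invert Sigma (cofactor / det for 3×3, or solve directly):
  Sigma^{-1} = [[0.1239, -0.0453, -0.0242],
 [-0.0453, 0.1873, 0.0332],
 [-0.0242, 0.0332, 0.1511]].

Step 3 — form the quadratic (x - mu)^T · Sigma^{-1} · (x - mu):
  Sigma^{-1} · (x - mu) = (-0.0967, 0.1329, -0.3958).
  (x - mu)^T · [Sigma^{-1} · (x - mu)] = (-1)·(-0.0967) + (1)·(0.1329) + (-3)·(-0.3958) = 1.4169.

Step 4 — take square root: d = √(1.4169) ≈ 1.1903.

d(x, mu) = √(1.4169) ≈ 1.1903


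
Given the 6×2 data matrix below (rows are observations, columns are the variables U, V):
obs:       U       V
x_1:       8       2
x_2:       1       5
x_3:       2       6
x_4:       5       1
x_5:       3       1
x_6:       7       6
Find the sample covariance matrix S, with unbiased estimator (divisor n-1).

Step 1 — column means:
  mean(U) = (8 + 1 + 2 + 5 + 3 + 7) / 6 = 26/6 = 4.3333
  mean(V) = (2 + 5 + 6 + 1 + 1 + 6) / 6 = 21/6 = 3.5

Step 2 — sample covariance S[i,j] = (1/(n-1)) · Σ_k (x_{k,i} - mean_i) · (x_{k,j} - mean_j), with n-1 = 5.
  S[U,U] = ((3.6667)·(3.6667) + (-3.3333)·(-3.3333) + (-2.3333)·(-2.3333) + (0.6667)·(0.6667) + (-1.3333)·(-1.3333) + (2.6667)·(2.6667)) / 5 = 39.3333/5 = 7.8667
  S[U,V] = ((3.6667)·(-1.5) + (-3.3333)·(1.5) + (-2.3333)·(2.5) + (0.6667)·(-2.5) + (-1.3333)·(-2.5) + (2.6667)·(2.5)) / 5 = -8/5 = -1.6
  S[V,V] = ((-1.5)·(-1.5) + (1.5)·(1.5) + (2.5)·(2.5) + (-2.5)·(-2.5) + (-2.5)·(-2.5) + (2.5)·(2.5)) / 5 = 29.5/5 = 5.9

S is symmetric (S[j,i] = S[i,j]). Assembling:

S = [[7.8667, -1.6],
 [-1.6, 5.9]]


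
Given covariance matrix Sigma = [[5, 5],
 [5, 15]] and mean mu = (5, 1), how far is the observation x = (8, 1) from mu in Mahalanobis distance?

Step 1 — centre the observation: (x - mu) = (3, 0).

Step 2 — invert Sigma. det(Sigma) = 5·15 - (5)² = 50.
  Sigma^{-1} = (1/det) · [[d, -b], [-b, a]] = [[0.3, -0.1],
 [-0.1, 0.1]].

Step 3 — form the quadratic (x - mu)^T · Sigma^{-1} · (x - mu):
  Sigma^{-1} · (x - mu) = (0.9, -0.3).
  (x - mu)^T · [Sigma^{-1} · (x - mu)] = (3)·(0.9) + (0)·(-0.3) = 2.7.

Step 4 — take square root: d = √(2.7) ≈ 1.6432.

d(x, mu) = √(2.7) ≈ 1.6432


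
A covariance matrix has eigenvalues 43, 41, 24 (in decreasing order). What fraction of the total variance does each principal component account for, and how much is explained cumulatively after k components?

Step 1 — total variance = trace(Sigma) = Σ λ_i = 43 + 41 + 24 = 108.

Step 2 — fraction explained by component i = λ_i / Σ λ:
  PC1: 43/108 = 0.3981
  PC2: 41/108 = 0.3796
  PC3: 24/108 = 0.2222

Step 3 — cumulative fraction after k components = (λ_1 + ... + λ_k) / Σ λ:
  k = 1: 43/108 = 0.3981
  k = 2: (43 + 41)/108 = 84/108 = 0.7778
  k = 3: (43 + 41 + 24)/108 = 108/108 = 1

Summary (fraction, with percent):

explained: PC1 0.3981 (39.81%), PC2 0.3796 (37.96%), PC3 0.2222 (22.22%);  cumulative: 0.3981, 0.7778, 1


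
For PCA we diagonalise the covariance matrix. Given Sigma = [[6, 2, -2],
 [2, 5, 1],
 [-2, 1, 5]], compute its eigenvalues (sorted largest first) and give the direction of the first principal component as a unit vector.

Step 1 — characteristic polynomial p(λ) = det(λI - Sigma) = λ³ - tr·λ² + c_1·λ - det, where tr = trace, c_1 = sum of the principal 2×2 minors, det = det(Sigma):
  tr = 6 + 5 + 5 = 16,
  c_1 = (6·5 - (2)²) + (6·5 - (-2)²) + (5·5 - (1)²) = 26 + 26 + 24 = 76,
  det = 6·(5·5 - (1)²) - (2)·((2)·5 - (1)·(-2)) + (-2)·((2)·(1) - 5·(-2)) = 6·(24) - (2)·(12) + (-2)·(12) = 96.
  So p(λ) = λ³ - 16λ² + 76λ - 96.
Step 2 — look for an integer root (rational root theorem: any rational root is an integer divisor of 96). Testing λ = 2:
  p(2) = 8 - 64 + 152 - 96 = 0  ✓
  Dividing out (λ - 2): p(λ) = (λ - 2)(λ² - 14λ + 48).
Step 3 — remaining eigenvalues from the quadratic λ² - 14λ + 48 = 0:
  Δ = 14² - 4·48 = 196 - 192 = 4,  λ = (14 ± √4)/2 = (14 ± 2)/2 = 8 or 6.
  Sorted: λ_1 = 8,  λ_2 = 6,  λ_3 = 2  (check: sum = 16 = tr ✓).

Step 4 — unit eigenvector for λ_1 = 8: v spans the null space of (Sigma - λ_1 I), whose rows are
  r_1 = (-2, 2, -2),  r_2 = (2, -3, 1),  r_3 = (-2, 1, -3).
  v is orthogonal to every row, so take v ∝ r_1 × r_2 = ((2)·(1) - (-2)·(-3), (-2)·(2) - (-2)·(1), (-2)·(-3) - (2)·(2)) = (-4, -2, 2).
  Rescale (divide by 2; multiply by -1 so the first nonzero entry is positive): u = (2, 1, -1).
  ||u|| = √((2)² + (1)² + (-1)²) = √(6) ≈ 2.4495,  v_1 = u/||u|| ≈ (0.8165, 0.4082, -0.4082) (||v_1|| = 1).

λ_1 = 8,  λ_2 = 6,  λ_3 = 2;  v_1 ≈ (0.8165, 0.4082, -0.4082)


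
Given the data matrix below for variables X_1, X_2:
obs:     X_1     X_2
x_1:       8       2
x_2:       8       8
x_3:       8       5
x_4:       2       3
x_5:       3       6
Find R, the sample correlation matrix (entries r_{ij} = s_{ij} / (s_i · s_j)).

Step 1 — column means:
  mean(X_1) = (8 + 8 + 8 + 2 + 3) / 5 = 29/5 = 5.8
  mean(X_2) = (2 + 8 + 5 + 3 + 6) / 5 = 24/5 = 4.8

Step 2 — sample variances and covariances s[i,j] = (1/(n-1)) · Σ_k (x_{k,i} - mean_i) · (x_{k,j} - mean_j), with n-1 = 4:
  s[X_1,X_1] = ((2.2)·(2.2) + (2.2)·(2.2) + (2.2)·(2.2) + (-3.8)·(-3.8) + (-2.8)·(-2.8)) / 4 = 36.8/4 = 9.2
  s[X_1,X_2] = ((2.2)·(-2.8) + (2.2)·(3.2) + (2.2)·(0.2) + (-3.8)·(-1.8) + (-2.8)·(1.2)) / 4 = 4.8/4 = 1.2
  s[X_2,X_2] = ((-2.8)·(-2.8) + (3.2)·(3.2) + (0.2)·(0.2) + (-1.8)·(-1.8) + (1.2)·(1.2)) / 4 = 22.8/4 = 5.7
  Sample standard deviations s_i = √(s[i,i]):
  s(X_1) = √(9.2) = 3.0332
  s(X_2) = √(5.7) = 2.3875

Step 3 — r_{ij} = s_{ij} / (s_i · s_j):
  r[X_1,X_1] = 1 (diagonal).
  r[X_1,X_2] = 1.2 / (3.0332 · 2.3875) = 1.2 / 7.2415 = 0.1657
  r[X_2,X_2] = 1 (diagonal).

R is symmetric with unit diagonal. Assembling:

R = [[1, 0.1657],
 [0.1657, 1]]


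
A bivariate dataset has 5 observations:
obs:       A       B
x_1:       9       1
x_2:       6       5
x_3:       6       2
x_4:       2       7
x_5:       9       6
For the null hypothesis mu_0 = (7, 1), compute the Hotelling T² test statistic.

Step 1 — sample mean vector:
  mean(A) = (9 + 6 + 6 + 2 + 9) / 5 = 32/5 = 6.4
  mean(B) = (1 + 5 + 2 + 7 + 6) / 5 = 21/5 = 4.2
  x̄ = (6.4, 4.2),  deviation x̄ - mu_0 = (6.4, 4.2) - (7, 1) = (-0.6, 3.2).

Step 2 — sample covariance matrix, S[i,j] = (1/(n-1)) · Σ_k (x_{k,i} - mean_i) · (x_{k,j} - mean_j), divisor n-1 = 4:
  S[A,A] = ((2.6)·(2.6) + (-0.4)·(-0.4) + (-0.4)·(-0.4) + (-4.4)·(-4.4) + (2.6)·(2.6)) / 4 = 33.2/4 = 8.3
  S[A,B] = ((2.6)·(-3.2) + (-0.4)·(0.8) + (-0.4)·(-2.2) + (-4.4)·(2.8) + (2.6)·(1.8)) / 4 = -15.4/4 = -3.85
  S[B,B] = ((-3.2)·(-3.2) + (0.8)·(0.8) + (-2.2)·(-2.2) + (2.8)·(2.8) + (1.8)·(1.8)) / 4 = 26.8/4 = 6.7
  S = [[8.3, -3.85],
 [-3.85, 6.7]].

Step 3 — invert S. det(S) = 8.3·6.7 - (-3.85)² = 40.7875.
  S^{-1} = (1/det) · [[d, -b], [-b, a]] = [[0.1643, 0.0944],
 [0.0944, 0.2035]].

Step 4 — quadratic form (x̄ - mu_0)^T · S^{-1} · (x̄ - mu_0):
  S^{-1} · (x̄ - mu_0) = (0.2035, 0.5945),
  (x̄ - mu_0)^T · [...] = (-0.6)·(0.2035) + (3.2)·(0.5945) = 1.7804.

Step 5 — scale by n: T² = 5 · 1.7804 = 8.9022.

T² ≈ 8.9022


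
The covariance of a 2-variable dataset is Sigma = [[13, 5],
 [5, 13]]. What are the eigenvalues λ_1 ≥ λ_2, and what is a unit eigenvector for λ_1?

Step 1 — characteristic polynomial of 2×2 Sigma:
  det(Sigma - λI) = λ² - trace · λ + det = 0.
  trace = 13 + 13 = 26, det = 13·13 - (5)² = 144.
Step 2 — discriminant:
  Δ = trace² - 4·det = 676 - 576 = 100.
Step 3 — eigenvalues:
  λ = (trace ± √Δ)/2 = (26 ± 10)/2,
  λ_1 = 18,  λ_2 = 8.

Step 4 — unit eigenvector for λ_1: solve (Sigma - λ_1 I)v = 0. First row:
  (13 - 18)·v_x + (5)·v_y = 0, i.e. (-5)·v_x + (5)·v_y = 0,
  so v ∝ (b, λ_1 - a) = (5, 5) = u.
  ||u|| = √((5)² + (5)²) = √(50) ≈ 7.0711,
  v_1 = u/||u|| ≈ (0.7071, 0.7071) (||v_1|| = 1).

λ_1 = 18,  λ_2 = 8;  v_1 ≈ (0.7071, 0.7071)


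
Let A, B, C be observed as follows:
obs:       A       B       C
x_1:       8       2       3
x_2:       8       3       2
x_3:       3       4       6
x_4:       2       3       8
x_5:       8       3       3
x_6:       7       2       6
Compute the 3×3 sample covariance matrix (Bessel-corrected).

Step 1 — column means:
  mean(A) = (8 + 8 + 3 + 2 + 8 + 7) / 6 = 36/6 = 6
  mean(B) = (2 + 3 + 4 + 3 + 3 + 2) / 6 = 17/6 = 2.8333
  mean(C) = (3 + 2 + 6 + 8 + 3 + 6) / 6 = 28/6 = 4.6667

Step 2 — sample covariance S[i,j] = (1/(n-1)) · Σ_k (x_{k,i} - mean_i) · (x_{k,j} - mean_j), with n-1 = 5.
  S[A,A] = ((2)·(2) + (2)·(2) + (-3)·(-3) + (-4)·(-4) + (2)·(2) + (1)·(1)) / 5 = 38/5 = 7.6
  S[A,B] = ((2)·(-0.8333) + (2)·(0.1667) + (-3)·(1.1667) + (-4)·(0.1667) + (2)·(0.1667) + (1)·(-0.8333)) / 5 = -6/5 = -1.2
  S[A,C] = ((2)·(-1.6667) + (2)·(-2.6667) + (-3)·(1.3333) + (-4)·(3.3333) + (2)·(-1.6667) + (1)·(1.3333)) / 5 = -28/5 = -5.6
  S[B,B] = ((-0.8333)·(-0.8333) + (0.1667)·(0.1667) + (1.1667)·(1.1667) + (0.1667)·(0.1667) + (0.1667)·(0.1667) + (-0.8333)·(-0.8333)) / 5 = 2.8333/5 = 0.5667
  S[B,C] = ((-0.8333)·(-1.6667) + (0.1667)·(-2.6667) + (1.1667)·(1.3333) + (0.1667)·(3.3333) + (0.1667)·(-1.6667) + (-0.8333)·(1.3333)) / 5 = 1.6667/5 = 0.3333
  S[C,C] = ((-1.6667)·(-1.6667) + (-2.6667)·(-2.6667) + (1.3333)·(1.3333) + (3.3333)·(3.3333) + (-1.6667)·(-1.6667) + (1.3333)·(1.3333)) / 5 = 27.3333/5 = 5.4667

S is symmetric (S[j,i] = S[i,j]). Assembling:

S = [[7.6, -1.2, -5.6],
 [-1.2, 0.5667, 0.3333],
 [-5.6, 0.3333, 5.4667]]


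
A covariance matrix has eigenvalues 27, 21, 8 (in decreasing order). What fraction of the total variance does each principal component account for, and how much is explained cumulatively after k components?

Step 1 — total variance = trace(Sigma) = Σ λ_i = 27 + 21 + 8 = 56.

Step 2 — fraction explained by component i = λ_i / Σ λ:
  PC1: 27/56 = 0.4821
  PC2: 21/56 = 0.375
  PC3: 8/56 = 0.1429

Step 3 — cumulative fraction after k components = (λ_1 + ... + λ_k) / Σ λ:
  k = 1: 27/56 = 0.4821
  k = 2: (27 + 21)/56 = 48/56 = 0.8571
  k = 3: (27 + 21 + 8)/56 = 56/56 = 1

Summary (fraction, with percent):

explained: PC1 0.4821 (48.21%), PC2 0.375 (37.5%), PC3 0.1429 (14.29%);  cumulative: 0.4821, 0.8571, 1


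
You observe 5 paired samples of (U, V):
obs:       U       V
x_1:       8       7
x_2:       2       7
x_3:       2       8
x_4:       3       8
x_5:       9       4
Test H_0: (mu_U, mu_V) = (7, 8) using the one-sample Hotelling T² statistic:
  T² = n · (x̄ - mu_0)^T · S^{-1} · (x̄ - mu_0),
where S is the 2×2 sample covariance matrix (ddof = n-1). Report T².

Step 1 — sample mean vector:
  mean(U) = (8 + 2 + 2 + 3 + 9) / 5 = 24/5 = 4.8
  mean(V) = (7 + 7 + 8 + 8 + 4) / 5 = 34/5 = 6.8
  x̄ = (4.8, 6.8),  deviation x̄ - mu_0 = (4.8, 6.8) - (7, 8) = (-2.2, -1.2).

Step 2 — sample covariance matrix, S[i,j] = (1/(n-1)) · Σ_k (x_{k,i} - mean_i) · (x_{k,j} - mean_j), divisor n-1 = 4:
  S[U,U] = ((3.2)·(3.2) + (-2.8)·(-2.8) + (-2.8)·(-2.8) + (-1.8)·(-1.8) + (4.2)·(4.2)) / 4 = 46.8/4 = 11.7
  S[U,V] = ((3.2)·(0.2) + (-2.8)·(0.2) + (-2.8)·(1.2) + (-1.8)·(1.2) + (4.2)·(-2.8)) / 4 = -17.2/4 = -4.3
  S[V,V] = ((0.2)·(0.2) + (0.2)·(0.2) + (1.2)·(1.2) + (1.2)·(1.2) + (-2.8)·(-2.8)) / 4 = 10.8/4 = 2.7
  S = [[11.7, -4.3],
 [-4.3, 2.7]].

Step 3 — invert S. det(S) = 11.7·2.7 - (-4.3)² = 13.1.
  S^{-1} = (1/det) · [[d, -b], [-b, a]] = [[0.2061, 0.3282],
 [0.3282, 0.8931]].

Step 4 — quadratic form (x̄ - mu_0)^T · S^{-1} · (x̄ - mu_0):
  S^{-1} · (x̄ - mu_0) = (-0.8473, -1.7939),
  (x̄ - mu_0)^T · [...] = (-2.2)·(-0.8473) + (-1.2)·(-1.7939) = 4.0168.

Step 5 — scale by n: T² = 5 · 4.0168 = 20.084.

T² ≈ 20.084
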